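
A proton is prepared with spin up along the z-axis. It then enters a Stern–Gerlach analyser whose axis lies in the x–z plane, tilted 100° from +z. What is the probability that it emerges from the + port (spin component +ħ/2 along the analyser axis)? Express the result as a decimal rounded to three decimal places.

For spin-½, the probability of finding spin-up along an axis at angle θ to the initial spin direction is cos²(θ/2); spin-down is sin²(θ/2).
θ = 100°, so P = cos²(50°) ≈ 0.413.

0.413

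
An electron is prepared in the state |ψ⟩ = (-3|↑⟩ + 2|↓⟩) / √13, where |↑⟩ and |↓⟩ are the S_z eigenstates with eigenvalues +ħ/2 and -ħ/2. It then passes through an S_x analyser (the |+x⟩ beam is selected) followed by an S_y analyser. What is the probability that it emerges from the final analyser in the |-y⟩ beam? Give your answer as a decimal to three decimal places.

0.019

First analyser (S_x): P(|+x⟩) = |⟨+x|ψ⟩|² = 1/26.
After stage 1 the state is |+x⟩; P(|-y⟩) = |⟨-y|+x⟩|² = 1/2.
Joint probability = 1/26 × 1/2 = 0.019.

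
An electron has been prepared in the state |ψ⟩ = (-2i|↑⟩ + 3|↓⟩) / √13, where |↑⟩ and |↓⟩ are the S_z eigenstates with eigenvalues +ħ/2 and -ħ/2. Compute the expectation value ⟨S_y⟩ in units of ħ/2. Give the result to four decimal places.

0.9231

⟨σ_y⟩ = 2 Im(a* b)/(|a|²+|b|²) with a = -2i, b = 3.
a* b = 6i, so ⟨σ_y⟩ = 12/13.
⟨S_y⟩ = (ħ/2)·⟨σ_y⟩.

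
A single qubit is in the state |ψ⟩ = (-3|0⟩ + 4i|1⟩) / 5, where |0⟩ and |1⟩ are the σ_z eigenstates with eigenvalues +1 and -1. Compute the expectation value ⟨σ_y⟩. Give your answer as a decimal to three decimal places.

⟨σ_y⟩ = 2 Im(a* b)/(|a|²+|b|²) with a = -3, b = 4i.
a* b = -12i, so ⟨σ_y⟩ = -24/25.

-0.960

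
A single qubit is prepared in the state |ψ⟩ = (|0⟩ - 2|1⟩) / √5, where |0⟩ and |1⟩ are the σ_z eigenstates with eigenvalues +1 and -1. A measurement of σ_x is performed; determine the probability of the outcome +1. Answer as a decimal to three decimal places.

|+x⟩ = (|0⟩ + |1⟩)/√2, so ⟨+x|ψ⟩ = (-1) / (√2·√5).
P = |-1|² / 10 = 1/10.

0.100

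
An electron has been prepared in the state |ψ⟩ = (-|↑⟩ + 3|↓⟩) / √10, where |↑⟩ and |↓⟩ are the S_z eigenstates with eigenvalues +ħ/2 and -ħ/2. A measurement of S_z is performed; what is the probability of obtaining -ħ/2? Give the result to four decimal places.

0.9000

The -ħ/2 outcome corresponds to |↓⟩. Its amplitude in |ψ⟩ is 3/√10.
P = |3|² / 10 = 9/10.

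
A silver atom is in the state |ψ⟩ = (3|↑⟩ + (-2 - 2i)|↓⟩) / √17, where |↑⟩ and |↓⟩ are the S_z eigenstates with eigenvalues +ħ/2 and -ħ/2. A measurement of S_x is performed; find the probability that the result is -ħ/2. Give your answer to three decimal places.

0.853

|-x⟩ = (|↑⟩ - |↓⟩)/√2, so ⟨-x|ψ⟩ = (5 + 2i) / (√2·√17).
P = |5 + 2i|² / 34 = 29/34.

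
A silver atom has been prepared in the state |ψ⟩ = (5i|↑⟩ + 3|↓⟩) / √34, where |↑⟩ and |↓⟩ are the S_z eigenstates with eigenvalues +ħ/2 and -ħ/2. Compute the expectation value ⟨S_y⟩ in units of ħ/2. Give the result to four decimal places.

-0.8824

⟨σ_y⟩ = 2 Im(a* b)/(|a|²+|b|²) with a = 5i, b = 3.
a* b = -15i, so ⟨σ_y⟩ = -30/34.
⟨S_y⟩ = (ħ/2)·⟨σ_y⟩.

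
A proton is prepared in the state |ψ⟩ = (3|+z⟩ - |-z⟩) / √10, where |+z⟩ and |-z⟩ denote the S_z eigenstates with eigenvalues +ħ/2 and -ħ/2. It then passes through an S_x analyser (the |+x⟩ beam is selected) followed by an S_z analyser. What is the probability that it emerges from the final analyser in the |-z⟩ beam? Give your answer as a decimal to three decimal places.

First analyser (S_x): P(|+x⟩) = |⟨+x|ψ⟩|² = 4/20.
After stage 1 the state is |+x⟩; P(|-z⟩) = |⟨-z|+x⟩|² = 1/2.
Joint probability = 4/20 × 1/2 = 0.100.

0.100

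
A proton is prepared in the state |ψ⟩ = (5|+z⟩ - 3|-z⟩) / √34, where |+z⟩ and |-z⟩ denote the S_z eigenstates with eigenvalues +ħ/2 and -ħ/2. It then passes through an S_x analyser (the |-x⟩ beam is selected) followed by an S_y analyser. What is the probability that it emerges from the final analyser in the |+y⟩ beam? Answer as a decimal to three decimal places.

0.471

First analyser (S_x): P(|-x⟩) = |⟨-x|ψ⟩|² = 64/68.
After stage 1 the state is |-x⟩; P(|+y⟩) = |⟨+y|-x⟩|² = 1/2.
Joint probability = 64/68 × 1/2 = 0.471.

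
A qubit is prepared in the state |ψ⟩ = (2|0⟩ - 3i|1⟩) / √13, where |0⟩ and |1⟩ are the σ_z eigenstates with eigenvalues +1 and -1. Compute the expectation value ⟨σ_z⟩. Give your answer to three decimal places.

⟨σ_z⟩ = |a|² - |b|² divided by |a|²+|b|², with a, b the |0⟩, |1⟩ amplitudes.
= (4 - 9)/13 = -5/13.

-0.385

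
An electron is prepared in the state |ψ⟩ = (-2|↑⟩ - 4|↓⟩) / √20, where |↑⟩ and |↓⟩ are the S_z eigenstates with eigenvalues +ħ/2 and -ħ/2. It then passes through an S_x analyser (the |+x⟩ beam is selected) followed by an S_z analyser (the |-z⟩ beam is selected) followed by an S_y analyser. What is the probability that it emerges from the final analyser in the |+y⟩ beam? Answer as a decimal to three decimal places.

0.225

First analyser (S_x): P(|+x⟩) = |⟨+x|ψ⟩|² = 36/40.
After stage 1 the state is |+x⟩; P(|-z⟩) = |⟨-z|+x⟩|² = 1/2.
After stage 2 the state is |-z⟩; P(|+y⟩) = |⟨+y|-z⟩|² = 1/2.
Joint probability = 36/40 × 1/2 × 1/2 = 0.225.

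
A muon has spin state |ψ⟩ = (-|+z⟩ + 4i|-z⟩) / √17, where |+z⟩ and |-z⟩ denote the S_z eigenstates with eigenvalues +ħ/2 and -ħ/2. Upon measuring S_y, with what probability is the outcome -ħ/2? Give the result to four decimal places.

|-y⟩ = (|+z⟩ - i|-z⟩)/√2, so ⟨-y|ψ⟩ = (-5) / (√2·√17).
P = |-5|² / 34 = 25/34.

0.7353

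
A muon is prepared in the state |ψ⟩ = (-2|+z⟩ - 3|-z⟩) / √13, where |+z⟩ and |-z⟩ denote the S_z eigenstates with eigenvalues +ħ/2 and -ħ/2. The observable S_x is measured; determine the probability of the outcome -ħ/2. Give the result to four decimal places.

0.0385

|-x⟩ = (|+z⟩ - |-z⟩)/√2, so ⟨-x|ψ⟩ = (1) / (√2·√13).
P = |1|² / 26 = 1/26.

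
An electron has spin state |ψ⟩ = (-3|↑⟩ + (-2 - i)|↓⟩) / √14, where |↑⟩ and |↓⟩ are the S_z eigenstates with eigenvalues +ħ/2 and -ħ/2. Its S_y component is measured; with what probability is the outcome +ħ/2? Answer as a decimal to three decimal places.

0.714

|+y⟩ = (|↑⟩ + i|↓⟩)/√2, so ⟨+y|ψ⟩ = (-4 + 2i) / (√2·√14).
P = |-4 + 2i|² / 28 = 20/28.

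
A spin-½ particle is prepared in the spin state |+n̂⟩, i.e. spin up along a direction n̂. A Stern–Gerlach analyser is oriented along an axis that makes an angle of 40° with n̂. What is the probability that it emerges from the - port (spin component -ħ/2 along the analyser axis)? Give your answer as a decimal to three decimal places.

0.117

For spin-½, the probability of finding spin-up along an axis at angle θ to the initial spin direction is cos²(θ/2); spin-down is sin²(θ/2).
θ = 40°, so P = sin²(20°) ≈ 0.117.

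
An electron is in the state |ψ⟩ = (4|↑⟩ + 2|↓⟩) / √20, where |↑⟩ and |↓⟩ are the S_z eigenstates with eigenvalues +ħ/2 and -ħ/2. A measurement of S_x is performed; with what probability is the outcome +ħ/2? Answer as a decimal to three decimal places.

|+x⟩ = (|↑⟩ + |↓⟩)/√2, so ⟨+x|ψ⟩ = (6) / (√2·√20).
P = |6|² / 40 = 36/40.

0.900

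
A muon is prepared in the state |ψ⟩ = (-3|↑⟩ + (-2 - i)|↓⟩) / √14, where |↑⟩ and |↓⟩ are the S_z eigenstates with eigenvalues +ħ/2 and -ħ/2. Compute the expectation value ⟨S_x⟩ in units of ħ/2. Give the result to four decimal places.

⟨σ_x⟩ = 2 Re(a* b)/(|a|²+|b|²) with a = -3, b = (-2 - i).
a* b = (6 + 3i), so ⟨σ_x⟩ = 12/14.
⟨S_x⟩ = (ħ/2)·⟨σ_x⟩.

0.8571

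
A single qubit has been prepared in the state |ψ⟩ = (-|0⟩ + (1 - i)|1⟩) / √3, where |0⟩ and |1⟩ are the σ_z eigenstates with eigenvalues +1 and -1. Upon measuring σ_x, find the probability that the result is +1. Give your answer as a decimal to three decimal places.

|+x⟩ = (|0⟩ + |1⟩)/√2, so ⟨+x|ψ⟩ = (-i) / (√2·√3).
P = |-i|² / 6 = 1/6.

0.167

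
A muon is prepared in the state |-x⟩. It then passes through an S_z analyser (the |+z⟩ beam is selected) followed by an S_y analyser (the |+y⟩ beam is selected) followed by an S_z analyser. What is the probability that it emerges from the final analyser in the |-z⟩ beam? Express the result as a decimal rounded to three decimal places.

0.125

First analyser (S_z): from |-x⟩, P(|+z⟩) = 1/2.
After stage 1 the state is |+z⟩; P(|+y⟩) = |⟨+y|+z⟩|² = 1/2.
After stage 2 the state is |+y⟩; P(|-z⟩) = |⟨-z|+y⟩|² = 1/2.
Joint probability = 1/2 × 1/2 × 1/2 = 0.125.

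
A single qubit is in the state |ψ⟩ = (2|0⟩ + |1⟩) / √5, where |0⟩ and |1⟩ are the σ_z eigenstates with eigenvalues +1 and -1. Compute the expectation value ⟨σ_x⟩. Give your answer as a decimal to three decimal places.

⟨σ_x⟩ = 2 Re(a* b)/(|a|²+|b|²) with a = 2, b = 1.
a* b = 2, so ⟨σ_x⟩ = 4/5.

0.800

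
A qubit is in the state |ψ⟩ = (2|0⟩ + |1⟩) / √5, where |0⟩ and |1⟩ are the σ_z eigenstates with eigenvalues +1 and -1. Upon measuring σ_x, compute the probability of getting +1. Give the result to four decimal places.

0.9000

|+x⟩ = (|0⟩ + |1⟩)/√2, so ⟨+x|ψ⟩ = (3) / (√2·√5).
P = |3|² / 10 = 9/10.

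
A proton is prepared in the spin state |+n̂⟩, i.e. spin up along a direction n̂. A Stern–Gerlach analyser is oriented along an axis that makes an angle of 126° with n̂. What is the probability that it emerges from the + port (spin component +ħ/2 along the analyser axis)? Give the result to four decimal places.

For spin-½, the probability of finding spin-up along an axis at angle θ to the initial spin direction is cos²(θ/2); spin-down is sin²(θ/2).
θ = 126°, so P = cos²(63°) ≈ 0.2061.

0.2061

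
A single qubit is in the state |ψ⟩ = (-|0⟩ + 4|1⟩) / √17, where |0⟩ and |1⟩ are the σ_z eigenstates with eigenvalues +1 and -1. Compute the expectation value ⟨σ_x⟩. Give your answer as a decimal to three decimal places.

⟨σ_x⟩ = 2 Re(a* b)/(|a|²+|b|²) with a = -1, b = 4.
a* b = -4, so ⟨σ_x⟩ = -8/17.

-0.471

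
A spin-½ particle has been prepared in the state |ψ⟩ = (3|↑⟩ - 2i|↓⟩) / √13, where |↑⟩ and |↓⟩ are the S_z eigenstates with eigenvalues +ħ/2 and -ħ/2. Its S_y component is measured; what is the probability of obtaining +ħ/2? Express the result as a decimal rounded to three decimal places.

0.038

|+y⟩ = (|↑⟩ + i|↓⟩)/√2, so ⟨+y|ψ⟩ = (1) / (√2·√13).
P = |1|² / 26 = 1/26.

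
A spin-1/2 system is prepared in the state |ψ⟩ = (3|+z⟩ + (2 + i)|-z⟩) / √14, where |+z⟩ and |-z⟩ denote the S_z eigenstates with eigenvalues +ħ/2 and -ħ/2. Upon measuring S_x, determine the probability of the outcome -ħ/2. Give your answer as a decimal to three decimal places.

|-x⟩ = (|+z⟩ - |-z⟩)/√2, so ⟨-x|ψ⟩ = (1 - i) / (√2·√14).
P = |1 - i|² / 28 = 2/28.

0.071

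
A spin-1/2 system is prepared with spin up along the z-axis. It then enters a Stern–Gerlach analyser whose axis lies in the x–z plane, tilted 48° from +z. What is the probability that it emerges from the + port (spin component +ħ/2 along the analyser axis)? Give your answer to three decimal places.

For spin-½, the probability of finding spin-up along an axis at angle θ to the initial spin direction is cos²(θ/2); spin-down is sin²(θ/2).
θ = 48°, so P = cos²(24°) ≈ 0.835.

0.835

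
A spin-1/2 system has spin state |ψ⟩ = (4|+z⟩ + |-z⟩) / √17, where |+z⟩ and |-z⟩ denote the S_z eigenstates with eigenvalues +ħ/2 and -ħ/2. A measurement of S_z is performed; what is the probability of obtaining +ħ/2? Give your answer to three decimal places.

The +ħ/2 outcome corresponds to |+z⟩. Its amplitude in |ψ⟩ is 4/√17.
P = |4|² / 17 = 16/17.

0.941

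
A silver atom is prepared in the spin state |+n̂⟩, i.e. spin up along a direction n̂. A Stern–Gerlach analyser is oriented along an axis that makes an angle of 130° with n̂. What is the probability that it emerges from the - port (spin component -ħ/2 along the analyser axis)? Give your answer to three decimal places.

For spin-½, the probability of finding spin-up along an axis at angle θ to the initial spin direction is cos²(θ/2); spin-down is sin²(θ/2).
θ = 130°, so P = sin²(65°) ≈ 0.821.

0.821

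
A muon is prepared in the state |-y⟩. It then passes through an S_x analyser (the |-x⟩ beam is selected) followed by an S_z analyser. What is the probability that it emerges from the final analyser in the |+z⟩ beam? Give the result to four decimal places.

0.2500

First analyser (S_x): from |-y⟩, P(|-x⟩) = 1/2.
After stage 1 the state is |-x⟩; P(|+z⟩) = |⟨+z|-x⟩|² = 1/2.
Joint probability = 1/2 × 1/2 = 0.2500.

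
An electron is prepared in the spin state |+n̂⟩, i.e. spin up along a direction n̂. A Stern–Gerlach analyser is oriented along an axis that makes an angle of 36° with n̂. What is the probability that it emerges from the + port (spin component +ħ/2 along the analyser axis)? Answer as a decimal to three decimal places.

For spin-½, the probability of finding spin-up along an axis at angle θ to the initial spin direction is cos²(θ/2); spin-down is sin²(θ/2).
θ = 36°, so P = cos²(18°) ≈ 0.905.

0.905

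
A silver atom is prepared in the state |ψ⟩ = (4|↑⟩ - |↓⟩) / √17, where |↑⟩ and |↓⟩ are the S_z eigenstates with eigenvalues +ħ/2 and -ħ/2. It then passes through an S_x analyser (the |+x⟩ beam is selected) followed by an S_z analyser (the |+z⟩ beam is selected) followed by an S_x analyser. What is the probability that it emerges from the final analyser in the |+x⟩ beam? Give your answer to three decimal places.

First analyser (S_x): P(|+x⟩) = |⟨+x|ψ⟩|² = 9/34.
After stage 1 the state is |+x⟩; P(|+z⟩) = |⟨+z|+x⟩|² = 1/2.
After stage 2 the state is |+z⟩; P(|+x⟩) = |⟨+x|+z⟩|² = 1/2.
Joint probability = 9/34 × 1/2 × 1/2 = 0.066.

0.066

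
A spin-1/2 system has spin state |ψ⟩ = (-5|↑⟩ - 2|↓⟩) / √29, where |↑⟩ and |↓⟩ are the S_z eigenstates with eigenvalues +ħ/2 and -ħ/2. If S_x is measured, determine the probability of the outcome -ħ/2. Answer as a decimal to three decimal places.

|-x⟩ = (|↑⟩ - |↓⟩)/√2, so ⟨-x|ψ⟩ = (-3) / (√2·√29).
P = |-3|² / 58 = 9/58.

0.155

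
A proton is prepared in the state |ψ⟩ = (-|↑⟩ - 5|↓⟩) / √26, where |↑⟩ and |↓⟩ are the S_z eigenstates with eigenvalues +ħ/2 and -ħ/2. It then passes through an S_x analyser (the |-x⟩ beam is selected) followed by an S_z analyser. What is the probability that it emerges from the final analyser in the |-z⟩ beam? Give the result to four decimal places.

0.1538

First analyser (S_x): P(|-x⟩) = |⟨-x|ψ⟩|² = 16/52.
After stage 1 the state is |-x⟩; P(|-z⟩) = |⟨-z|-x⟩|² = 1/2.
Joint probability = 16/52 × 1/2 = 0.1538.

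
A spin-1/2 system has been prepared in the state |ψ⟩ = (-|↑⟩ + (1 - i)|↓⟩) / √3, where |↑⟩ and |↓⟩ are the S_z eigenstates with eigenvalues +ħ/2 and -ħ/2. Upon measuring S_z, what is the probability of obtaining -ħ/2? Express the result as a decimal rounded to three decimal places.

The -ħ/2 outcome corresponds to |↓⟩. Its amplitude in |ψ⟩ is (1 - i)/√3.
P = |1 - i|² / 3 = 2/3.

0.667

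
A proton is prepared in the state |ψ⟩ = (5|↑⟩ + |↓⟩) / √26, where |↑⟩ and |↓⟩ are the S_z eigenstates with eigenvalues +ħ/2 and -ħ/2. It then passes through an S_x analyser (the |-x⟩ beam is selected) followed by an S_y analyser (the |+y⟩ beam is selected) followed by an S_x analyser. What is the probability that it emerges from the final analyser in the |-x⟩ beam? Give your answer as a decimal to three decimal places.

First analyser (S_x): P(|-x⟩) = |⟨-x|ψ⟩|² = 16/52.
After stage 1 the state is |-x⟩; P(|+y⟩) = |⟨+y|-x⟩|² = 1/2.
After stage 2 the state is |+y⟩; P(|-x⟩) = |⟨-x|+y⟩|² = 1/2.
Joint probability = 16/52 × 1/2 × 1/2 = 0.077.

0.077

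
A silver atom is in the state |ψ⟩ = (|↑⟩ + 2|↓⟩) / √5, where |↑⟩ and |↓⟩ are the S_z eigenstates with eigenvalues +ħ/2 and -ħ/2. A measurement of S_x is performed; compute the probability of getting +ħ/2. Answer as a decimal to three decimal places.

|+x⟩ = (|↑⟩ + |↓⟩)/√2, so ⟨+x|ψ⟩ = (3) / (√2·√5).
P = |3|² / 10 = 9/10.

0.900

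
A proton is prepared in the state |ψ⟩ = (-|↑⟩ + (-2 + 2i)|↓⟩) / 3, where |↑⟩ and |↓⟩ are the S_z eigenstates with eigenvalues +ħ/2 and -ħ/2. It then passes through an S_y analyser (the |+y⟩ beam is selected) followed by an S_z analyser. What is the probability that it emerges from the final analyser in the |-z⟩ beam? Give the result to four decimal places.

0.1389

First analyser (S_y): P(|+y⟩) = |⟨+y|ψ⟩|² = 5/18.
After stage 1 the state is |+y⟩; P(|-z⟩) = |⟨-z|+y⟩|² = 1/2.
Joint probability = 5/18 × 1/2 = 0.1389.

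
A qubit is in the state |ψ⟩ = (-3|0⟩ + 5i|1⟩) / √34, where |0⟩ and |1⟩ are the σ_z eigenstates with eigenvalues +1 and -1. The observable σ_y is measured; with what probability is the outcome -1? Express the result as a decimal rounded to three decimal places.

0.941

|-y⟩ = (|0⟩ - i|1⟩)/√2, so ⟨-y|ψ⟩ = (-8) / (√2·√34).
P = |-8|² / 68 = 64/68.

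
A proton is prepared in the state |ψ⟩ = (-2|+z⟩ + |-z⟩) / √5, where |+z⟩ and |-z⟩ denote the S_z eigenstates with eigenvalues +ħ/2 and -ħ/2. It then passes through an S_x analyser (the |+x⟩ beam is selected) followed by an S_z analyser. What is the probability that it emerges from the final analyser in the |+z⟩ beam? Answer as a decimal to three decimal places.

First analyser (S_x): P(|+x⟩) = |⟨+x|ψ⟩|² = 1/10.
After stage 1 the state is |+x⟩; P(|+z⟩) = |⟨+z|+x⟩|² = 1/2.
Joint probability = 1/10 × 1/2 = 0.050.

0.050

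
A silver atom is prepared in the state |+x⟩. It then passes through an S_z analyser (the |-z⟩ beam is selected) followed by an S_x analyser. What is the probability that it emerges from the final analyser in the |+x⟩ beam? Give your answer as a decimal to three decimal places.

0.250

First analyser (S_z): from |+x⟩, P(|-z⟩) = 1/2.
After stage 1 the state is |-z⟩; P(|+x⟩) = |⟨+x|-z⟩|² = 1/2.
Joint probability = 1/2 × 1/2 = 0.250.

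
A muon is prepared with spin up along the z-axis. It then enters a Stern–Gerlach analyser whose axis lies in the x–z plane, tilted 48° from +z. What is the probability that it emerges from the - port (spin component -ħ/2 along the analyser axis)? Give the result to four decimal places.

For spin-½, the probability of finding spin-up along an axis at angle θ to the initial spin direction is cos²(θ/2); spin-down is sin²(θ/2).
θ = 48°, so P = sin²(24°) ≈ 0.1654.

0.1654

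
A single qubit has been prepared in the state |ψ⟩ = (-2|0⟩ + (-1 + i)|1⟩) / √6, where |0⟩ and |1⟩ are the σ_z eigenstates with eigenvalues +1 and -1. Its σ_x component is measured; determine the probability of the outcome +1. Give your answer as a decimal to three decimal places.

0.833

|+x⟩ = (|0⟩ + |1⟩)/√2, so ⟨+x|ψ⟩ = (-3 + i) / (√2·√6).
P = |-3 + i|² / 12 = 10/12.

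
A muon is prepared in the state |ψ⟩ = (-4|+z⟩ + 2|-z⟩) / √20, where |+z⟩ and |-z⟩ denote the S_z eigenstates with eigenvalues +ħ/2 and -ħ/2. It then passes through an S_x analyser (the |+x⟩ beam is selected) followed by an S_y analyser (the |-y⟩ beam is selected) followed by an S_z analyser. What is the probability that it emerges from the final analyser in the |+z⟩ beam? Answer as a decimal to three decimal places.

First analyser (S_x): P(|+x⟩) = |⟨+x|ψ⟩|² = 4/40.
After stage 1 the state is |+x⟩; P(|-y⟩) = |⟨-y|+x⟩|² = 1/2.
After stage 2 the state is |-y⟩; P(|+z⟩) = |⟨+z|-y⟩|² = 1/2.
Joint probability = 4/40 × 1/2 × 1/2 = 0.025.

0.025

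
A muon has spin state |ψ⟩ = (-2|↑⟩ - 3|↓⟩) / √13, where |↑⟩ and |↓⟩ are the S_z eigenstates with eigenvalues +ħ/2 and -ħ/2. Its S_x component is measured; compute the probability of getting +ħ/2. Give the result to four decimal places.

|+x⟩ = (|↑⟩ + |↓⟩)/√2, so ⟨+x|ψ⟩ = (-5) / (√2·√13).
P = |-5|² / 26 = 25/26.

0.9615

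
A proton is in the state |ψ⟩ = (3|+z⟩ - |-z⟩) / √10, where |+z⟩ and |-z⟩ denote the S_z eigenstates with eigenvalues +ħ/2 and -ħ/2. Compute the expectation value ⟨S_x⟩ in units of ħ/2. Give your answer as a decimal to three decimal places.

-0.600

⟨σ_x⟩ = 2 Re(a* b)/(|a|²+|b|²) with a = 3, b = -1.
a* b = -3, so ⟨σ_x⟩ = -6/10.
⟨S_x⟩ = (ħ/2)·⟨σ_x⟩.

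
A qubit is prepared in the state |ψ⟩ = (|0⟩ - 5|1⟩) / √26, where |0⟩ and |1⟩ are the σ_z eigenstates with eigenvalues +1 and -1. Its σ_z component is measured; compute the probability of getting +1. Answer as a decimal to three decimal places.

0.038

The +1 outcome corresponds to |0⟩. Its amplitude in |ψ⟩ is 1/√26.
P = |1|² / 26 = 1/26.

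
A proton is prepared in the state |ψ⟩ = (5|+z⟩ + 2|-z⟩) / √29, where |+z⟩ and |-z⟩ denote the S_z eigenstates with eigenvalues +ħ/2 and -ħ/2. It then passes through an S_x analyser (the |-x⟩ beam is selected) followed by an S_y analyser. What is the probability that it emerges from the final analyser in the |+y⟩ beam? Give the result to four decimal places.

First analyser (S_x): P(|-x⟩) = |⟨-x|ψ⟩|² = 9/58.
After stage 1 the state is |-x⟩; P(|+y⟩) = |⟨+y|-x⟩|² = 1/2.
Joint probability = 9/58 × 1/2 = 0.0776.

0.0776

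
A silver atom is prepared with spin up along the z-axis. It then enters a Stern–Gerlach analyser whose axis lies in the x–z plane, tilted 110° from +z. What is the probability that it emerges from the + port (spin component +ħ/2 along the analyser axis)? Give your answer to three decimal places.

For spin-½, the probability of finding spin-up along an axis at angle θ to the initial spin direction is cos²(θ/2); spin-down is sin²(θ/2).
θ = 110°, so P = cos²(55°) ≈ 0.329.

0.329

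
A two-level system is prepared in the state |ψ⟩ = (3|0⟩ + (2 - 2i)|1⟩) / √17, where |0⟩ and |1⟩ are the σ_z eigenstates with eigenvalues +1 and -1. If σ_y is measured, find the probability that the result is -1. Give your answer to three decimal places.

|-y⟩ = (|0⟩ - i|1⟩)/√2, so ⟨-y|ψ⟩ = (5 + 2i) / (√2·√17).
P = |5 + 2i|² / 34 = 29/34.

0.853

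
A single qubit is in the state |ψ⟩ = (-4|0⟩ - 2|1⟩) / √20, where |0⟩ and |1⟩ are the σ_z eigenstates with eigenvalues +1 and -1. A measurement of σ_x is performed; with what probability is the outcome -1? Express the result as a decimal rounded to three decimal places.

0.100

|-x⟩ = (|0⟩ - |1⟩)/√2, so ⟨-x|ψ⟩ = (-2) / (√2·√20).
P = |-2|² / 40 = 4/40.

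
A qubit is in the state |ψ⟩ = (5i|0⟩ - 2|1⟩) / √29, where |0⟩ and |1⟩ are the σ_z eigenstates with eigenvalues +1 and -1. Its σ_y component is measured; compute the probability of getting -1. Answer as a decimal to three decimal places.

|-y⟩ = (|0⟩ - i|1⟩)/√2, so ⟨-y|ψ⟩ = (3i) / (√2·√29).
P = |3i|² / 58 = 9/58.

0.155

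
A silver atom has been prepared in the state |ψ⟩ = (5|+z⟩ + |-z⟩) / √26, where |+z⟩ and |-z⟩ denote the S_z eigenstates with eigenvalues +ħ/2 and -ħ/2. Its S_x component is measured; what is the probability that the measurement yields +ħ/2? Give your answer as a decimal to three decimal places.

|+x⟩ = (|+z⟩ + |-z⟩)/√2, so ⟨+x|ψ⟩ = (6) / (√2·√26).
P = |6|² / 52 = 36/52.

0.692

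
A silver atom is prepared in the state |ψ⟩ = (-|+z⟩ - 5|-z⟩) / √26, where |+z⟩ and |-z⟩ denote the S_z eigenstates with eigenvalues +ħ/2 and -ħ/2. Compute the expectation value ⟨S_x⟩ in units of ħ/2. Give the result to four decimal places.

⟨σ_x⟩ = 2 Re(a* b)/(|a|²+|b|²) with a = -1, b = -5.
a* b = 5, so ⟨σ_x⟩ = 10/26.
⟨S_x⟩ = (ħ/2)·⟨σ_x⟩.

0.3846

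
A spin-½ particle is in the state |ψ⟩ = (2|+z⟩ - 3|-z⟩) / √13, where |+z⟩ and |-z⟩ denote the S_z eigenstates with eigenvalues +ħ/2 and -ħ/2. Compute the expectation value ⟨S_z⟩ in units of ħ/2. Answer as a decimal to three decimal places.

⟨σ_z⟩ = |a|² - |b|² divided by |a|²+|b|², with a, b the |+z⟩, |-z⟩ amplitudes.
= (4 - 9)/13 = -5/13.
⟨S_z⟩ = (ħ/2)·⟨σ_z⟩.

-0.385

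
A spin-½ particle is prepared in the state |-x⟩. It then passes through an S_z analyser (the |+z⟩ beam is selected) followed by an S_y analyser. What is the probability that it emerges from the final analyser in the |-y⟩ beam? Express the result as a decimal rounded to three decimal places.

0.250

First analyser (S_z): from |-x⟩, P(|+z⟩) = 1/2.
After stage 1 the state is |+z⟩; P(|-y⟩) = |⟨-y|+z⟩|² = 1/2.
Joint probability = 1/2 × 1/2 = 0.250.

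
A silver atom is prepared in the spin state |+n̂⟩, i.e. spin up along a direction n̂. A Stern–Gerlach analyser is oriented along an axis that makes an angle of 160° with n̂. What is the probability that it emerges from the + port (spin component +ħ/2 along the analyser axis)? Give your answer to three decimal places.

For spin-½, the probability of finding spin-up along an axis at angle θ to the initial spin direction is cos²(θ/2); spin-down is sin²(θ/2).
θ = 160°, so P = cos²(80°) ≈ 0.030.

0.030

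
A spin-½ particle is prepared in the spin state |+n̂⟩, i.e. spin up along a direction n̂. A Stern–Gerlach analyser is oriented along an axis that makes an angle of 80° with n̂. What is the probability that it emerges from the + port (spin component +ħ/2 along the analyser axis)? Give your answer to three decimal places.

0.587

For spin-½, the probability of finding spin-up along an axis at angle θ to the initial spin direction is cos²(θ/2); spin-down is sin²(θ/2).
θ = 80°, so P = cos²(40°) ≈ 0.587.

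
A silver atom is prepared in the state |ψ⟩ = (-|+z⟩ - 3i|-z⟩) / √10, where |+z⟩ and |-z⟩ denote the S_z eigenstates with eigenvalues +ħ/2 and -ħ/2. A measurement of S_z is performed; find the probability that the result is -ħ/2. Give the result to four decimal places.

0.9000

The -ħ/2 outcome corresponds to |-z⟩. Its amplitude in |ψ⟩ is -3i/√10.
P = |-3i|² / 10 = 9/10.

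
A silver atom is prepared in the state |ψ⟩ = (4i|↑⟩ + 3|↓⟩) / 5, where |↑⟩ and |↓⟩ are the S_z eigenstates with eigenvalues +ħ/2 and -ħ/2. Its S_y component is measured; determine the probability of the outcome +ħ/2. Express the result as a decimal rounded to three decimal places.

|+y⟩ = (|↑⟩ + i|↓⟩)/√2, so ⟨+y|ψ⟩ = (i) / (√2·5).
P = |i|² / 50 = 1/50.

0.020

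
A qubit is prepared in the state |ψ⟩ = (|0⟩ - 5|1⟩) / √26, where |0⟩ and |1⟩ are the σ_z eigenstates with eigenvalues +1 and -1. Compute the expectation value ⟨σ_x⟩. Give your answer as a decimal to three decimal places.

⟨σ_x⟩ = 2 Re(a* b)/(|a|²+|b|²) with a = 1, b = -5.
a* b = -5, so ⟨σ_x⟩ = -10/26.

-0.385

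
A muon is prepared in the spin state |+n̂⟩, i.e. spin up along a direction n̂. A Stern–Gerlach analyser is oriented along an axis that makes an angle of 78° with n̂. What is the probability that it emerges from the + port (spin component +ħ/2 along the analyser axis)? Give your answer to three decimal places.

For spin-½, the probability of finding spin-up along an axis at angle θ to the initial spin direction is cos²(θ/2); spin-down is sin²(θ/2).
θ = 78°, so P = cos²(39°) ≈ 0.604.

0.604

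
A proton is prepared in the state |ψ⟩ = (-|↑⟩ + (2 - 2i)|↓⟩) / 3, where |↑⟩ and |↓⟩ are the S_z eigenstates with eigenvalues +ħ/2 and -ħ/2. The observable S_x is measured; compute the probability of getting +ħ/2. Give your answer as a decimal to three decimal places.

|+x⟩ = (|↑⟩ + |↓⟩)/√2, so ⟨+x|ψ⟩ = (1 - 2i) / (√2·3).
P = |1 - 2i|² / 18 = 5/18.

0.278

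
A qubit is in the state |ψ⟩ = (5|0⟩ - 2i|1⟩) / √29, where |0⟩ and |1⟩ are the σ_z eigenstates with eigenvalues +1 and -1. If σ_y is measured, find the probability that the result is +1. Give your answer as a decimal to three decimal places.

0.155

|+y⟩ = (|0⟩ + i|1⟩)/√2, so ⟨+y|ψ⟩ = (3) / (√2·√29).
P = |3|² / 58 = 9/58.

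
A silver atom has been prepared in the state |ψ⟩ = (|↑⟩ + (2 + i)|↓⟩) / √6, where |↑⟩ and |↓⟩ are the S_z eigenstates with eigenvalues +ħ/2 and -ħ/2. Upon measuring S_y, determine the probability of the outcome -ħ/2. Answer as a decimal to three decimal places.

|-y⟩ = (|↑⟩ - i|↓⟩)/√2, so ⟨-y|ψ⟩ = (2i) / (√2·√6).
P = |2i|² / 12 = 4/12.

0.333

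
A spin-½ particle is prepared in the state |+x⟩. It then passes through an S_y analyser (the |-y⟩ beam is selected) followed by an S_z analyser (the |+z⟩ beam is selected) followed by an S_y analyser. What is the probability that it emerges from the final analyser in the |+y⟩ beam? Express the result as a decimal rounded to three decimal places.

First analyser (S_y): from |+x⟩, P(|-y⟩) = 1/2.
After stage 1 the state is |-y⟩; P(|+z⟩) = |⟨+z|-y⟩|² = 1/2.
After stage 2 the state is |+z⟩; P(|+y⟩) = |⟨+y|+z⟩|² = 1/2.
Joint probability = 1/2 × 1/2 × 1/2 = 0.125.

0.125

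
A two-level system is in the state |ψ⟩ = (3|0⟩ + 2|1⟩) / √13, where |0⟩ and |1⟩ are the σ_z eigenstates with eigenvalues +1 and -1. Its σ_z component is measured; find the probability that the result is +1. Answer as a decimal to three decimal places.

0.692

The +1 outcome corresponds to |0⟩. Its amplitude in |ψ⟩ is 3/√13.
P = |3|² / 13 = 9/13.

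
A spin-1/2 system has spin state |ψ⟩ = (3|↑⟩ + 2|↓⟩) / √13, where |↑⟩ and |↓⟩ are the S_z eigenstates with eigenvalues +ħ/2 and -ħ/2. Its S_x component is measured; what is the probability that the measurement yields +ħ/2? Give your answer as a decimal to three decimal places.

|+x⟩ = (|↑⟩ + |↓⟩)/√2, so ⟨+x|ψ⟩ = (5) / (√2·√13).
P = |5|² / 26 = 25/26.

0.962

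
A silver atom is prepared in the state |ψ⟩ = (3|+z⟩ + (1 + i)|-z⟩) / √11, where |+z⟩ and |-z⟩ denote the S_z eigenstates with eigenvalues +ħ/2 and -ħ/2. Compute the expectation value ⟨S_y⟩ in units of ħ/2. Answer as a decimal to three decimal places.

⟨σ_y⟩ = 2 Im(a* b)/(|a|²+|b|²) with a = 3, b = (1 + i).
a* b = (3 + 3i), so ⟨σ_y⟩ = 6/11.
⟨S_y⟩ = (ħ/2)·⟨σ_y⟩.

0.545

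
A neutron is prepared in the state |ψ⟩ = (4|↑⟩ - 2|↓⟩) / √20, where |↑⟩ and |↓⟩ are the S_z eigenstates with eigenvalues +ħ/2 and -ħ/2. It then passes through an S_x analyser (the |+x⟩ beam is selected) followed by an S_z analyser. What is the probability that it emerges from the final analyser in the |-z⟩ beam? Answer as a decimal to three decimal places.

First analyser (S_x): P(|+x⟩) = |⟨+x|ψ⟩|² = 4/40.
After stage 1 the state is |+x⟩; P(|-z⟩) = |⟨-z|+x⟩|² = 1/2.
Joint probability = 4/40 × 1/2 = 0.050.

0.050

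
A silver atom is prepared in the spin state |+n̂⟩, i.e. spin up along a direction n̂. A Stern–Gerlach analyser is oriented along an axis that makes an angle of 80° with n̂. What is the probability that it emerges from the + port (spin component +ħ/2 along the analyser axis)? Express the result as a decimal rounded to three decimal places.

For spin-½, the probability of finding spin-up along an axis at angle θ to the initial spin direction is cos²(θ/2); spin-down is sin²(θ/2).
θ = 80°, so P = cos²(40°) ≈ 0.587.

0.587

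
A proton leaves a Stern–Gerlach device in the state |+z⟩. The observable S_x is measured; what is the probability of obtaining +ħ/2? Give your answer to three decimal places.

0.500

In the S_z basis, |+z⟩ = |+z⟩ and |+x⟩ = (|+z⟩ + |-z⟩)/√2.
|⟨+x|+z⟩|² = 1/2.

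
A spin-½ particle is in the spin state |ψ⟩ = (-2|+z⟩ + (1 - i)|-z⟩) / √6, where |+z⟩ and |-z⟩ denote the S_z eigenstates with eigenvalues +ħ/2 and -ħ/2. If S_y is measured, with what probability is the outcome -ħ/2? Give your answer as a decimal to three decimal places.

|-y⟩ = (|+z⟩ - i|-z⟩)/√2, so ⟨-y|ψ⟩ = (-1 + i) / (√2·√6).
P = |-1 + i|² / 12 = 2/12.

0.167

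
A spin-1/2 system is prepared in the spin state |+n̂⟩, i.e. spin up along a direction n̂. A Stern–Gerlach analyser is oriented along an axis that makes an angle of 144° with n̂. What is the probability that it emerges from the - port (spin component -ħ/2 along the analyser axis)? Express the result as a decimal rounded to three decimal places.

0.905

For spin-½, the probability of finding spin-up along an axis at angle θ to the initial spin direction is cos²(θ/2); spin-down is sin²(θ/2).
θ = 144°, so P = sin²(72°) ≈ 0.905.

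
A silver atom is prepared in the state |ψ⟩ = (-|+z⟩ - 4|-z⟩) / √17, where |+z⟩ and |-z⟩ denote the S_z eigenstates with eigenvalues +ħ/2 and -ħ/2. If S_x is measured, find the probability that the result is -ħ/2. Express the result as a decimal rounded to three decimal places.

|-x⟩ = (|+z⟩ - |-z⟩)/√2, so ⟨-x|ψ⟩ = (3) / (√2·√17).
P = |3|² / 34 = 9/34.

0.265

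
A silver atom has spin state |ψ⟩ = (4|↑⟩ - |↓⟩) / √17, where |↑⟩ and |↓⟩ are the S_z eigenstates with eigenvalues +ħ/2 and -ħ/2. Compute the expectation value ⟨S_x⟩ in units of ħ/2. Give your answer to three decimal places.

⟨σ_x⟩ = 2 Re(a* b)/(|a|²+|b|²) with a = 4, b = -1.
a* b = -4, so ⟨σ_x⟩ = -8/17.
⟨S_x⟩ = (ħ/2)·⟨σ_x⟩.

-0.471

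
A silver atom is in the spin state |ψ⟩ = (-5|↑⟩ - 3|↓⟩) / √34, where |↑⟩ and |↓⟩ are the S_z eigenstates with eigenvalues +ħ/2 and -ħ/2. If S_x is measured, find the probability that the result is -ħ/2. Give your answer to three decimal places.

0.059

|-x⟩ = (|↑⟩ - |↓⟩)/√2, so ⟨-x|ψ⟩ = (-2) / (√2·√34).
P = |-2|² / 68 = 4/68.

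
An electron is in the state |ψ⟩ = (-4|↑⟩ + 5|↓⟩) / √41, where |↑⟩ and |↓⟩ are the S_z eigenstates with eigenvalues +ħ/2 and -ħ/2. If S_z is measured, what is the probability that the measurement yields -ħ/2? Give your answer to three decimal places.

0.610

The -ħ/2 outcome corresponds to |↓⟩. Its amplitude in |ψ⟩ is 5/√41.
P = |5|² / 41 = 25/41.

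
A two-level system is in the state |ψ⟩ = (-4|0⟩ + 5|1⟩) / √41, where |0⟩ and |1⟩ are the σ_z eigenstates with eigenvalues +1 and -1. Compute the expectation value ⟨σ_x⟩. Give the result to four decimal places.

⟨σ_x⟩ = 2 Re(a* b)/(|a|²+|b|²) with a = -4, b = 5.
a* b = -20, so ⟨σ_x⟩ = -40/41.

-0.9756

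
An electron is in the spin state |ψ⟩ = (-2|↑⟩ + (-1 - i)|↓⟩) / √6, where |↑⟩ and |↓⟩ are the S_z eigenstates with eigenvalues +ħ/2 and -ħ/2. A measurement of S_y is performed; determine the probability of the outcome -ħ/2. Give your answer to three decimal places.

|-y⟩ = (|↑⟩ - i|↓⟩)/√2, so ⟨-y|ψ⟩ = (-1 - i) / (√2·√6).
P = |-1 - i|² / 12 = 2/12.

0.167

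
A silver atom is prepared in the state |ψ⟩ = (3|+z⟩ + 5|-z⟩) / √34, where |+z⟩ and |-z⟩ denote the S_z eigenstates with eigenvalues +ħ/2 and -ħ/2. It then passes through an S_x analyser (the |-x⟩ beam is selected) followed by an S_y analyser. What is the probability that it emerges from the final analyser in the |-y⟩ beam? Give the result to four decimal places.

First analyser (S_x): P(|-x⟩) = |⟨-x|ψ⟩|² = 4/68.
After stage 1 the state is |-x⟩; P(|-y⟩) = |⟨-y|-x⟩|² = 1/2.
Joint probability = 4/68 × 1/2 = 0.0294.

0.0294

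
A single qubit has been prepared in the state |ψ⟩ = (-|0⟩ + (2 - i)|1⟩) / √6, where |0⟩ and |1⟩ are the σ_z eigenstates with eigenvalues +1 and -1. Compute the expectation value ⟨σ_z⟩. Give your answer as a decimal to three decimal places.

-0.667

⟨σ_z⟩ = |a|² - |b|² divided by |a|²+|b|², with a, b the |0⟩, |1⟩ amplitudes.
= (1 - 5)/6 = -4/6.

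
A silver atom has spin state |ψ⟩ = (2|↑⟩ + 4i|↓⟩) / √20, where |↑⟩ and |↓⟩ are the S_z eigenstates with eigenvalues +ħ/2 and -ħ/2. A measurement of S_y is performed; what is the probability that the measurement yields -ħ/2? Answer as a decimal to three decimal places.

|-y⟩ = (|↑⟩ - i|↓⟩)/√2, so ⟨-y|ψ⟩ = (-2) / (√2·√20).
P = |-2|² / 40 = 4/40.

0.100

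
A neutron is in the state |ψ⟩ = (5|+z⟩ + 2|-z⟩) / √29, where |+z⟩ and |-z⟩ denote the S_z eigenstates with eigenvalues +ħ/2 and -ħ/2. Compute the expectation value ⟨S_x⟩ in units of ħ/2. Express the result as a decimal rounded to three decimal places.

⟨σ_x⟩ = 2 Re(a* b)/(|a|²+|b|²) with a = 5, b = 2.
a* b = 10, so ⟨σ_x⟩ = 20/29.
⟨S_x⟩ = (ħ/2)·⟨σ_x⟩.

0.690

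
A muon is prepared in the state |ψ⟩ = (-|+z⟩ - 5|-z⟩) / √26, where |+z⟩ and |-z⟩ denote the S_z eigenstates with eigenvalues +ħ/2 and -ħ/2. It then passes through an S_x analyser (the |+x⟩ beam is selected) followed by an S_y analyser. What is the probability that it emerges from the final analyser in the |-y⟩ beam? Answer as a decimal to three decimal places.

First analyser (S_x): P(|+x⟩) = |⟨+x|ψ⟩|² = 36/52.
After stage 1 the state is |+x⟩; P(|-y⟩) = |⟨-y|+x⟩|² = 1/2.
Joint probability = 36/52 × 1/2 = 0.346.

0.346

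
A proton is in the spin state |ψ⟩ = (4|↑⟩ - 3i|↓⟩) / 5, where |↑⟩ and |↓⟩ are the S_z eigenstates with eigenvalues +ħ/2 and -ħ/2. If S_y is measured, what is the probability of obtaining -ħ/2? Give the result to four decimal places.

0.9800

|-y⟩ = (|↑⟩ - i|↓⟩)/√2, so ⟨-y|ψ⟩ = (7) / (√2·5).
P = |7|² / 50 = 49/50.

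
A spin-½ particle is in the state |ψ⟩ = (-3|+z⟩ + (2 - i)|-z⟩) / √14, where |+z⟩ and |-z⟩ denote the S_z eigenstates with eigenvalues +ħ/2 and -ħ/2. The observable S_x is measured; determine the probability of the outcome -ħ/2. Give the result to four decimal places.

0.9286

|-x⟩ = (|+z⟩ - |-z⟩)/√2, so ⟨-x|ψ⟩ = (-5 + i) / (√2·√14).
P = |-5 + i|² / 28 = 26/28.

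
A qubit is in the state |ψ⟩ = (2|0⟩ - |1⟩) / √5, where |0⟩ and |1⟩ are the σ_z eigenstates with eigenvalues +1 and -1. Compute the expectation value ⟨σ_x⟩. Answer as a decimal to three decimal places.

⟨σ_x⟩ = 2 Re(a* b)/(|a|²+|b|²) with a = 2, b = -1.
a* b = -2, so ⟨σ_x⟩ = -4/5.

-0.800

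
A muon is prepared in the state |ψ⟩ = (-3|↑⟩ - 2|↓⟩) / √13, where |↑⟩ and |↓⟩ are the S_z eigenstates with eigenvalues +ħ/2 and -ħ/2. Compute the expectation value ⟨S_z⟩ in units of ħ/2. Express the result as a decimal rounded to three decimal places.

⟨σ_z⟩ = |a|² - |b|² divided by |a|²+|b|², with a, b the |↑⟩, |↓⟩ amplitudes.
= (9 - 4)/13 = 5/13.
⟨S_z⟩ = (ħ/2)·⟨σ_z⟩.

0.385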